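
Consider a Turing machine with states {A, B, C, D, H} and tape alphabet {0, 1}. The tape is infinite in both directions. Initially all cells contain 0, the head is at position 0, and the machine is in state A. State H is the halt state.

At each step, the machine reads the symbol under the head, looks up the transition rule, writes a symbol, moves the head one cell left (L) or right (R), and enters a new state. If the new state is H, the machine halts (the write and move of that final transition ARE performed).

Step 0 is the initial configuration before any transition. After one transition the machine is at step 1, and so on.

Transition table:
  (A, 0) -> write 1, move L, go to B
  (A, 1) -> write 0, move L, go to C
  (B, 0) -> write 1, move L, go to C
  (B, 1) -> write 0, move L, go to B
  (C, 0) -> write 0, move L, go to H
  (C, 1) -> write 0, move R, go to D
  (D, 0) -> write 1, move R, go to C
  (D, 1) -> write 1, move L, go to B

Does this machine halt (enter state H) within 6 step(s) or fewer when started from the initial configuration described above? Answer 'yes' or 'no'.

Step 1: in state A at pos 0, read 0 -> (A,0)->write 1,move L,goto B. Now: state=B, head=-1, tape[-2..1]=0010 (head:  ^)
Step 2: in state B at pos -1, read 0 -> (B,0)->write 1,move L,goto C. Now: state=C, head=-2, tape[-3..1]=00110 (head:  ^)
Step 3: in state C at pos -2, read 0 -> (C,0)->write 0,move L,goto H. Now: state=H, head=-3, tape[-4..1]=000110 (head:  ^)
State H reached at step 3; 3 <= 6 -> yes

Answer: yes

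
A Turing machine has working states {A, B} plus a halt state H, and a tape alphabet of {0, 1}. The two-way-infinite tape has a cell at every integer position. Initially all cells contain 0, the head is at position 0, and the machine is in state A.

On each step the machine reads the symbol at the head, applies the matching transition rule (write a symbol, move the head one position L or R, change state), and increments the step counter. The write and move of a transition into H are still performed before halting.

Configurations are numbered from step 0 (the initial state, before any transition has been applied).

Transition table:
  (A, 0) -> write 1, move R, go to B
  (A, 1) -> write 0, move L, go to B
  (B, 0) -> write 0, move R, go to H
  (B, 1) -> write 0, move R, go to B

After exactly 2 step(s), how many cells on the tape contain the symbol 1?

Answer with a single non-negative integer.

Answer: 1

Derivation:
Step 1: in state A at pos 0, read 0 -> (A,0)->write 1,move R,goto B. Now: state=B, head=1, tape[-1..2]=0100 (head:   ^)
Step 2: in state B at pos 1, read 0 -> (B,0)->write 0,move R,goto H. Now: state=H, head=2, tape[-1..3]=01000 (head:    ^)
Cells containing 1 after step 2: {0} -> 1 cell(s)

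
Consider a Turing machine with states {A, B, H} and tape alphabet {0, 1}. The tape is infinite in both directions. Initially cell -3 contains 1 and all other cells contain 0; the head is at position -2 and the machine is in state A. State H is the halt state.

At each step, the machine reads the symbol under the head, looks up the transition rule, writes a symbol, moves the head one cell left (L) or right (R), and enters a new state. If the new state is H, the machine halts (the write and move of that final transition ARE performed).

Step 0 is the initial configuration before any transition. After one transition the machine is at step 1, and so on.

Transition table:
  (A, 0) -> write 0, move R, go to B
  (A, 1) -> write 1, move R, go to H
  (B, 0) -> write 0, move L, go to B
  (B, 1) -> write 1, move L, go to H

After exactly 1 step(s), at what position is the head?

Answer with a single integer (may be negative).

Step 1: in state A at pos -2, read 0 -> (A,0)->write 0,move R,goto B. Now: state=B, head=-1, tape[-4..0]=01000 (head:    ^)

Answer: -1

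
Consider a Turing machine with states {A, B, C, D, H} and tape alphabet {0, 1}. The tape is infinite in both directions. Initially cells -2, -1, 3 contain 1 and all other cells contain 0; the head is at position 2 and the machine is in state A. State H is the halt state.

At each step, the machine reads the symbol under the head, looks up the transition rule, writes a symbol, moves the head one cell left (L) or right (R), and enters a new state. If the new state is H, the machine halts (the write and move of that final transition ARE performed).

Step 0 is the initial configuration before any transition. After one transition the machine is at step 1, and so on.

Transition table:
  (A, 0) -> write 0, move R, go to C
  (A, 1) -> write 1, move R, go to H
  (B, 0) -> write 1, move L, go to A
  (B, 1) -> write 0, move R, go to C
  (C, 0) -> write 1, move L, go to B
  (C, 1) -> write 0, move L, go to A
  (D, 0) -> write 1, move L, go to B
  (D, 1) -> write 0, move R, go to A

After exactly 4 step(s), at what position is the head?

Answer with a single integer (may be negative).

Answer: 2

Derivation:
Step 1: in state A at pos 2, read 0 -> (A,0)->write 0,move R,goto C. Now: state=C, head=3, tape[-3..4]=01100010 (head:       ^)
Step 2: in state C at pos 3, read 1 -> (C,1)->write 0,move L,goto A. Now: state=A, head=2, tape[-3..4]=01100000 (head:      ^)
Step 3: in state A at pos 2, read 0 -> (A,0)->write 0,move R,goto C. Now: state=C, head=3, tape[-3..4]=01100000 (head:       ^)
Step 4: in state C at pos 3, read 0 -> (C,0)->write 1,move L,goto B. Now: state=B, head=2, tape[-3..4]=01100010 (head:      ^)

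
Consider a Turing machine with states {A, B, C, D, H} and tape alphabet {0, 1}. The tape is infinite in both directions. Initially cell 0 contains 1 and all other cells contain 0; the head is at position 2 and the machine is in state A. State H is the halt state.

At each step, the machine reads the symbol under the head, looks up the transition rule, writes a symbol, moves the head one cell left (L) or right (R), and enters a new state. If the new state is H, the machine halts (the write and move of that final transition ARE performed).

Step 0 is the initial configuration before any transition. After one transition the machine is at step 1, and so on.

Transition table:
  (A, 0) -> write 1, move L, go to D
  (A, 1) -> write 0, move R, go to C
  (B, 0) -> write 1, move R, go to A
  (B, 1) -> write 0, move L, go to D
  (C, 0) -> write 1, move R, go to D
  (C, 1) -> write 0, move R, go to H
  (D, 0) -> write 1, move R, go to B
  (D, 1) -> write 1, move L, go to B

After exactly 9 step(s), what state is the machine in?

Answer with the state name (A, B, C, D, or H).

Step 1: in state A at pos 2, read 0 -> (A,0)->write 1,move L,goto D. Now: state=D, head=1, tape[-1..3]=01010 (head:   ^)
Step 2: in state D at pos 1, read 0 -> (D,0)->write 1,move R,goto B. Now: state=B, head=2, tape[-1..3]=01110 (head:    ^)
Step 3: in state B at pos 2, read 1 -> (B,1)->write 0,move L,goto D. Now: state=D, head=1, tape[-1..3]=01100 (head:   ^)
Step 4: in state D at pos 1, read 1 -> (D,1)->write 1,move L,goto B. Now: state=B, head=0, tape[-1..3]=01100 (head:  ^)
Step 5: in state B at pos 0, read 1 -> (B,1)->write 0,move L,goto D. Now: state=D, head=-1, tape[-2..3]=000100 (head:  ^)
Step 6: in state D at pos -1, read 0 -> (D,0)->write 1,move R,goto B. Now: state=B, head=0, tape[-2..3]=010100 (head:   ^)
Step 7: in state B at pos 0, read 0 -> (B,0)->write 1,move R,goto A. Now: state=A, head=1, tape[-2..3]=011100 (head:    ^)
Step 8: in state A at pos 1, read 1 -> (A,1)->write 0,move R,goto C. Now: state=C, head=2, tape[-2..3]=011000 (head:     ^)
Step 9: in state C at pos 2, read 0 -> (C,0)->write 1,move R,goto D. Now: state=D, head=3, tape[-2..4]=0110100 (head:      ^)

Answer: D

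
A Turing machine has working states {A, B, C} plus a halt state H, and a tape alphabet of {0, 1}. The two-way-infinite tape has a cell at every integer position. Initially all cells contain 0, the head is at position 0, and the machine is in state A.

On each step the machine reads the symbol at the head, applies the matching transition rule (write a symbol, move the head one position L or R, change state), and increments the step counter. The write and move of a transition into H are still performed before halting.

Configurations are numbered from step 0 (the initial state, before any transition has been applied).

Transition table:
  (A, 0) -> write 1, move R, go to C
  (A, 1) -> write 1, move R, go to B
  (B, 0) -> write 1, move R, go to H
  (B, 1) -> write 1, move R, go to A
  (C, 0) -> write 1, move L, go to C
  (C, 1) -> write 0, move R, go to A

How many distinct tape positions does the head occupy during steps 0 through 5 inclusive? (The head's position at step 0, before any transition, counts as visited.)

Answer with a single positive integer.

Answer: 4

Derivation:
Step 1: in state A at pos 0, read 0 -> (A,0)->write 1,move R,goto C. Now: state=C, head=1, tape[-1..2]=0100 (head:   ^)
Step 2: in state C at pos 1, read 0 -> (C,0)->write 1,move L,goto C. Now: state=C, head=0, tape[-1..2]=0110 (head:  ^)
Step 3: in state C at pos 0, read 1 -> (C,1)->write 0,move R,goto A. Now: state=A, head=1, tape[-1..2]=0010 (head:   ^)
Step 4: in state A at pos 1, read 1 -> (A,1)->write 1,move R,goto B. Now: state=B, head=2, tape[-1..3]=00100 (head:    ^)
Step 5: in state B at pos 2, read 0 -> (B,0)->write 1,move R,goto H. Now: state=H, head=3, tape[-1..4]=001100 (head:     ^)
Head positions at steps 0..5: starting at 0, distinct positions visited = {0, 1, 2, 3} -> 4 position(s)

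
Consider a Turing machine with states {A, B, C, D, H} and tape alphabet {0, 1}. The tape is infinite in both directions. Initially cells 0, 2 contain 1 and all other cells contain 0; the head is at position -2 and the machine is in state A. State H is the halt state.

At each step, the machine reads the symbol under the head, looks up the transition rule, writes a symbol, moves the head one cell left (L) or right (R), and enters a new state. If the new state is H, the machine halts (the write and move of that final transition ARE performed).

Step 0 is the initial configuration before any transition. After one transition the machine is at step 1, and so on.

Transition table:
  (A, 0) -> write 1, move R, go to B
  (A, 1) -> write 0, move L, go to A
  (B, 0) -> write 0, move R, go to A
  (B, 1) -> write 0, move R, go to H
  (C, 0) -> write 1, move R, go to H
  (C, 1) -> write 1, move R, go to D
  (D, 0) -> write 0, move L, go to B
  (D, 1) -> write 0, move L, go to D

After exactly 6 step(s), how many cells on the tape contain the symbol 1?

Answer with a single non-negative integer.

Step 1: in state A at pos -2, read 0 -> (A,0)->write 1,move R,goto B. Now: state=B, head=-1, tape[-3..3]=0101010 (head:   ^)
Step 2: in state B at pos -1, read 0 -> (B,0)->write 0,move R,goto A. Now: state=A, head=0, tape[-3..3]=0101010 (head:    ^)
Step 3: in state A at pos 0, read 1 -> (A,1)->write 0,move L,goto A. Now: state=A, head=-1, tape[-3..3]=0100010 (head:   ^)
Step 4: in state A at pos -1, read 0 -> (A,0)->write 1,move R,goto B. Now: state=B, head=0, tape[-3..3]=0110010 (head:    ^)
Step 5: in state B at pos 0, read 0 -> (B,0)->write 0,move R,goto A. Now: state=A, head=1, tape[-3..3]=0110010 (head:     ^)
Step 6: in state A at pos 1, read 0 -> (A,0)->write 1,move R,goto B. Now: state=B, head=2, tape[-3..3]=0110110 (head:      ^)
Cells containing 1 after step 6: {-2, -1, 1, 2} -> 4 cell(s)

Answer: 4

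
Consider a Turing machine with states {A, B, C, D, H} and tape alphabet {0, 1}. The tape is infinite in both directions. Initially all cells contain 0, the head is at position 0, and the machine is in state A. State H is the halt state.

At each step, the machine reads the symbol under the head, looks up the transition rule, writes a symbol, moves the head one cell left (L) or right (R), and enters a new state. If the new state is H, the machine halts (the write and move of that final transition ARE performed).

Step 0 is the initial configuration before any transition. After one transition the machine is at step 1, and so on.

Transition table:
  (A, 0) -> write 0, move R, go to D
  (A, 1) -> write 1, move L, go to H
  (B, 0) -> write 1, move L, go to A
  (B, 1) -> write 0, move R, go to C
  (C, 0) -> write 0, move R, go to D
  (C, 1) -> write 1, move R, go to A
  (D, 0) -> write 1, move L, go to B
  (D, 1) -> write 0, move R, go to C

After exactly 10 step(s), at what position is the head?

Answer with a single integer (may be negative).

Step 1: in state A at pos 0, read 0 -> (A,0)->write 0,move R,goto D. Now: state=D, head=1, tape[-1..2]=0000 (head:   ^)
Step 2: in state D at pos 1, read 0 -> (D,0)->write 1,move L,goto B. Now: state=B, head=0, tape[-1..2]=0010 (head:  ^)
Step 3: in state B at pos 0, read 0 -> (B,0)->write 1,move L,goto A. Now: state=A, head=-1, tape[-2..2]=00110 (head:  ^)
Step 4: in state A at pos -1, read 0 -> (A,0)->write 0,move R,goto D. Now: state=D, head=0, tape[-2..2]=00110 (head:   ^)
Step 5: in state D at pos 0, read 1 -> (D,1)->write 0,move R,goto C. Now: state=C, head=1, tape[-2..2]=00010 (head:    ^)
Step 6: in state C at pos 1, read 1 -> (C,1)->write 1,move R,goto A. Now: state=A, head=2, tape[-2..3]=000100 (head:     ^)
Step 7: in state A at pos 2, read 0 -> (A,0)->write 0,move R,goto D. Now: state=D, head=3, tape[-2..4]=0001000 (head:      ^)
Step 8: in state D at pos 3, read 0 -> (D,0)->write 1,move L,goto B. Now: state=B, head=2, tape[-2..4]=0001010 (head:     ^)
Step 9: in state B at pos 2, read 0 -> (B,0)->write 1,move L,goto A. Now: state=A, head=1, tape[-2..4]=0001110 (head:    ^)
Step 10: in state A at pos 1, read 1 -> (A,1)->write 1,move L,goto H. Now: state=H, head=0, tape[-2..4]=0001110 (head:   ^)

Answer: 0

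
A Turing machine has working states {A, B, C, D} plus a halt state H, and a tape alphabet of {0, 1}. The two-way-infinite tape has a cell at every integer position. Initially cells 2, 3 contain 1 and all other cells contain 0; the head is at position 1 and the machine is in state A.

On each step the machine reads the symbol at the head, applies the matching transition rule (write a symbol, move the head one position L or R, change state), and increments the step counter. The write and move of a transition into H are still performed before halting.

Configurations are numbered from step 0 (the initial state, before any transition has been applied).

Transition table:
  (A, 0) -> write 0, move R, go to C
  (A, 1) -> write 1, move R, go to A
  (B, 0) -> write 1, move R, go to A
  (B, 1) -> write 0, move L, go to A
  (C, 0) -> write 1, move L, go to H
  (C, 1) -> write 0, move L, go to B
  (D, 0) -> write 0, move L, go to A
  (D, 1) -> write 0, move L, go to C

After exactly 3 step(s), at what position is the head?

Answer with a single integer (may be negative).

Answer: 2

Derivation:
Step 1: in state A at pos 1, read 0 -> (A,0)->write 0,move R,goto C. Now: state=C, head=2, tape[0..4]=00110 (head:   ^)
Step 2: in state C at pos 2, read 1 -> (C,1)->write 0,move L,goto B. Now: state=B, head=1, tape[0..4]=00010 (head:  ^)
Step 3: in state B at pos 1, read 0 -> (B,0)->write 1,move R,goto A. Now: state=A, head=2, tape[0..4]=01010 (head:   ^)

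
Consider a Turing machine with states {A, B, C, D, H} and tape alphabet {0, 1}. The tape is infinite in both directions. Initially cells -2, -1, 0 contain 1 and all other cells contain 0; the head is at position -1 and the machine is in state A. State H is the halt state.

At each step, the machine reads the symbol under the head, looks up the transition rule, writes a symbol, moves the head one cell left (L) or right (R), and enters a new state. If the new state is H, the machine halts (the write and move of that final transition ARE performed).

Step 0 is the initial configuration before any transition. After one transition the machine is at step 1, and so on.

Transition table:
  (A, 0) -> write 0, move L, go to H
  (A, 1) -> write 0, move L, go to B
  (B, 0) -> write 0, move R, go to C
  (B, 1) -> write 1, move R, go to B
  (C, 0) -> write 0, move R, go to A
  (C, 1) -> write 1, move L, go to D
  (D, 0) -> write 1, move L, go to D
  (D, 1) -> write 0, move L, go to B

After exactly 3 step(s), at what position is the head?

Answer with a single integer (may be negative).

Answer: 0

Derivation:
Step 1: in state A at pos -1, read 1 -> (A,1)->write 0,move L,goto B. Now: state=B, head=-2, tape[-3..1]=01010 (head:  ^)
Step 2: in state B at pos -2, read 1 -> (B,1)->write 1,move R,goto B. Now: state=B, head=-1, tape[-3..1]=01010 (head:   ^)
Step 3: in state B at pos -1, read 0 -> (B,0)->write 0,move R,goto C. Now: state=C, head=0, tape[-3..1]=01010 (head:    ^)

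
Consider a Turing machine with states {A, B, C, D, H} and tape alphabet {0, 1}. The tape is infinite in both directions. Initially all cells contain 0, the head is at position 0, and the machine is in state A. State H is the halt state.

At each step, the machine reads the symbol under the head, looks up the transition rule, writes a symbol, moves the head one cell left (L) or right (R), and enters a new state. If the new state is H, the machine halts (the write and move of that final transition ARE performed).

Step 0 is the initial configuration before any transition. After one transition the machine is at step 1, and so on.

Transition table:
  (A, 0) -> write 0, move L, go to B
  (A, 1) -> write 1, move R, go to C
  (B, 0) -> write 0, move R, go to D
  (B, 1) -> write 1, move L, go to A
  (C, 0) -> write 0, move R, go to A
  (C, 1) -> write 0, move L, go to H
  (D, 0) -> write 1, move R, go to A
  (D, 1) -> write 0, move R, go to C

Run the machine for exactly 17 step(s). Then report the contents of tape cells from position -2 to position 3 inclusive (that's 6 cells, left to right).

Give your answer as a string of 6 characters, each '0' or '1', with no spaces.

Step 1: in state A at pos 0, read 0 -> (A,0)->write 0,move L,goto B. Now: state=B, head=-1, tape[-2..1]=0000 (head:  ^)
Step 2: in state B at pos -1, read 0 -> (B,0)->write 0,move R,goto D. Now: state=D, head=0, tape[-2..1]=0000 (head:   ^)
Step 3: in state D at pos 0, read 0 -> (D,0)->write 1,move R,goto A. Now: state=A, head=1, tape[-2..2]=00100 (head:    ^)
Step 4: in state A at pos 1, read 0 -> (A,0)->write 0,move L,goto B. Now: state=B, head=0, tape[-2..2]=00100 (head:   ^)
Step 5: in state B at pos 0, read 1 -> (B,1)->write 1,move L,goto A. Now: state=A, head=-1, tape[-2..2]=00100 (head:  ^)
Step 6: in state A at pos -1, read 0 -> (A,0)->write 0,move L,goto B. Now: state=B, head=-2, tape[-3..2]=000100 (head:  ^)
Step 7: in state B at pos -2, read 0 -> (B,0)->write 0,move R,goto D. Now: state=D, head=-1, tape[-3..2]=000100 (head:   ^)
Step 8: in state D at pos -1, read 0 -> (D,0)->write 1,move R,goto A. Now: state=A, head=0, tape[-3..2]=001100 (head:    ^)
Step 9: in state A at pos 0, read 1 -> (A,1)->write 1,move R,goto C. Now: state=C, head=1, tape[-3..2]=001100 (head:     ^)
Step 10: in state C at pos 1, read 0 -> (C,0)->write 0,move R,goto A. Now: state=A, head=2, tape[-3..3]=0011000 (head:      ^)
Step 11: in state A at pos 2, read 0 -> (A,0)->write 0,move L,goto B. Now: state=B, head=1, tape[-3..3]=0011000 (head:     ^)
Step 12: in state B at pos 1, read 0 -> (B,0)->write 0,move R,goto D. Now: state=D, head=2, tape[-3..3]=0011000 (head:      ^)
Step 13: in state D at pos 2, read 0 -> (D,0)->write 1,move R,goto A. Now: state=A, head=3, tape[-3..4]=00110100 (head:       ^)
Step 14: in state A at pos 3, read 0 -> (A,0)->write 0,move L,goto B. Now: state=B, head=2, tape[-3..4]=00110100 (head:      ^)
Step 15: in state B at pos 2, read 1 -> (B,1)->write 1,move L,goto A. Now: state=A, head=1, tape[-3..4]=00110100 (head:     ^)
Step 16: in state A at pos 1, read 0 -> (A,0)->write 0,move L,goto B. Now: state=B, head=0, tape[-3..4]=00110100 (head:    ^)
Step 17: in state B at pos 0, read 1 -> (B,1)->write 1,move L,goto A. Now: state=A, head=-1, tape[-3..4]=00110100 (head:   ^)

Answer: 011010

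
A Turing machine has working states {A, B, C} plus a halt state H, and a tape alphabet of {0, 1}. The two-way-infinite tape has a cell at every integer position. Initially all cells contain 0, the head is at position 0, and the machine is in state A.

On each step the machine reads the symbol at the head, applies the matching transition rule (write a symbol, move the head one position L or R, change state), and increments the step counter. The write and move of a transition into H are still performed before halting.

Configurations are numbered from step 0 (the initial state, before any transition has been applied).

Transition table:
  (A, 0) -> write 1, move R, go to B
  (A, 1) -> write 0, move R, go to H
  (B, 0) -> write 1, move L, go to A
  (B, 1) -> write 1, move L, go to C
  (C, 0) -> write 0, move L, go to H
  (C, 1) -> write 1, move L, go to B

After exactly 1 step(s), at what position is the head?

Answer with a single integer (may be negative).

Answer: 1

Derivation:
Step 1: in state A at pos 0, read 0 -> (A,0)->write 1,move R,goto B. Now: state=B, head=1, tape[-1..2]=0100 (head:   ^)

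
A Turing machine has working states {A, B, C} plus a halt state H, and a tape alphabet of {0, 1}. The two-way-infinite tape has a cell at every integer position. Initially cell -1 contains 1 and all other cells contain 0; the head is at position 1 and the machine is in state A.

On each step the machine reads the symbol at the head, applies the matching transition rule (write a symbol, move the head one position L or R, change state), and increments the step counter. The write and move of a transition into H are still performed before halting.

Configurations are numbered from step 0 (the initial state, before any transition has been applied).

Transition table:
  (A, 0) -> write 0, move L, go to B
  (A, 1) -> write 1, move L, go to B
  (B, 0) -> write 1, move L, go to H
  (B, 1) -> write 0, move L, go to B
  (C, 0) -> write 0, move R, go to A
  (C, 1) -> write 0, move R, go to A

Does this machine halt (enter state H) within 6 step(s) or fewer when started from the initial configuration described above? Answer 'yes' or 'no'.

Answer: yes

Derivation:
Step 1: in state A at pos 1, read 0 -> (A,0)->write 0,move L,goto B. Now: state=B, head=0, tape[-2..2]=01000 (head:   ^)
Step 2: in state B at pos 0, read 0 -> (B,0)->write 1,move L,goto H. Now: state=H, head=-1, tape[-2..2]=01100 (head:  ^)
State H reached at step 2; 2 <= 6 -> yes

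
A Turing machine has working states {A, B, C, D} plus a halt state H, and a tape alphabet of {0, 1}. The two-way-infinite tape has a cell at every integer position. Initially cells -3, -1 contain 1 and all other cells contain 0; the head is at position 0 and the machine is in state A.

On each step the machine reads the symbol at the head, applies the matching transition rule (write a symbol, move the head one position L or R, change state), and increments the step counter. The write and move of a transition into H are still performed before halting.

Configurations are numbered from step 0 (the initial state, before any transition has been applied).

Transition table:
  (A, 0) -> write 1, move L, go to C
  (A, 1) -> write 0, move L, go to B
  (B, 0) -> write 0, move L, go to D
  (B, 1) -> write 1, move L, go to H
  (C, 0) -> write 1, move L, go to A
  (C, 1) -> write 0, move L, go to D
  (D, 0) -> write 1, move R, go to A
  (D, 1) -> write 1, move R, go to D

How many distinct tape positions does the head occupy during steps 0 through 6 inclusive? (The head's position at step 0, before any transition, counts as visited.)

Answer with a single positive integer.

Step 1: in state A at pos 0, read 0 -> (A,0)->write 1,move L,goto C. Now: state=C, head=-1, tape[-4..1]=010110 (head:    ^)
Step 2: in state C at pos -1, read 1 -> (C,1)->write 0,move L,goto D. Now: state=D, head=-2, tape[-4..1]=010010 (head:   ^)
Step 3: in state D at pos -2, read 0 -> (D,0)->write 1,move R,goto A. Now: state=A, head=-1, tape[-4..1]=011010 (head:    ^)
Step 4: in state A at pos -1, read 0 -> (A,0)->write 1,move L,goto C. Now: state=C, head=-2, tape[-4..1]=011110 (head:   ^)
Step 5: in state C at pos -2, read 1 -> (C,1)->write 0,move L,goto D. Now: state=D, head=-3, tape[-4..1]=010110 (head:  ^)
Step 6: in state D at pos -3, read 1 -> (D,1)->write 1,move R,goto D. Now: state=D, head=-2, tape[-4..1]=010110 (head:   ^)
Head positions at steps 0..6: starting at 0, distinct positions visited = {-3, -2, -1, 0} -> 4 position(s)

Answer: 4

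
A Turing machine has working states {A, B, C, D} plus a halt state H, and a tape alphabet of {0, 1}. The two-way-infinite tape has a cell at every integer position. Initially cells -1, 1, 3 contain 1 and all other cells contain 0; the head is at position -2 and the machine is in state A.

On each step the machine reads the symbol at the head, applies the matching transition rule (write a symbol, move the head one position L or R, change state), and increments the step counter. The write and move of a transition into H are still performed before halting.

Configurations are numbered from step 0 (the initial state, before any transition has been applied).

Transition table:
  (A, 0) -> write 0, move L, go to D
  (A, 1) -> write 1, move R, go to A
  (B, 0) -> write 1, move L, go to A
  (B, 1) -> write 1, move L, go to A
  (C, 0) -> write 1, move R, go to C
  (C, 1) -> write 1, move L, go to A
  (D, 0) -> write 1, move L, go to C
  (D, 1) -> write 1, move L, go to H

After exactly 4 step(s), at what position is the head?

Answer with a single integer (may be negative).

Step 1: in state A at pos -2, read 0 -> (A,0)->write 0,move L,goto D. Now: state=D, head=-3, tape[-4..4]=000101010 (head:  ^)
Step 2: in state D at pos -3, read 0 -> (D,0)->write 1,move L,goto C. Now: state=C, head=-4, tape[-5..4]=0010101010 (head:  ^)
Step 3: in state C at pos -4, read 0 -> (C,0)->write 1,move R,goto C. Now: state=C, head=-3, tape[-5..4]=0110101010 (head:   ^)
Step 4: in state C at pos -3, read 1 -> (C,1)->write 1,move L,goto A. Now: state=A, head=-4, tape[-5..4]=0110101010 (head:  ^)

Answer: -4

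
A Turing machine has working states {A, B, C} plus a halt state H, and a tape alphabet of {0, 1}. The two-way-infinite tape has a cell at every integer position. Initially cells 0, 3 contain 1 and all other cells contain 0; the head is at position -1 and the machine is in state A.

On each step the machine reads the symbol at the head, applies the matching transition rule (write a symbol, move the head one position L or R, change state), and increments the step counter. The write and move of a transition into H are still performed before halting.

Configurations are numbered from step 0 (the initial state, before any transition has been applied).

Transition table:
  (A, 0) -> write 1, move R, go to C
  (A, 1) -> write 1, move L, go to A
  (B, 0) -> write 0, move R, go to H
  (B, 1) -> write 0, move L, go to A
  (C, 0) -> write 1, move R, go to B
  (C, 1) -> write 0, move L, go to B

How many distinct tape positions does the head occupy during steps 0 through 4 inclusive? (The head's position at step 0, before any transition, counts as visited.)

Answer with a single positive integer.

Answer: 3

Derivation:
Step 1: in state A at pos -1, read 0 -> (A,0)->write 1,move R,goto C. Now: state=C, head=0, tape[-2..4]=0110010 (head:   ^)
Step 2: in state C at pos 0, read 1 -> (C,1)->write 0,move L,goto B. Now: state=B, head=-1, tape[-2..4]=0100010 (head:  ^)
Step 3: in state B at pos -1, read 1 -> (B,1)->write 0,move L,goto A. Now: state=A, head=-2, tape[-3..4]=00000010 (head:  ^)
Step 4: in state A at pos -2, read 0 -> (A,0)->write 1,move R,goto C. Now: state=C, head=-1, tape[-3..4]=01000010 (head:   ^)
Head positions at steps 0..4: starting at -1, distinct positions visited = {-2, -1, 0} -> 3 position(s)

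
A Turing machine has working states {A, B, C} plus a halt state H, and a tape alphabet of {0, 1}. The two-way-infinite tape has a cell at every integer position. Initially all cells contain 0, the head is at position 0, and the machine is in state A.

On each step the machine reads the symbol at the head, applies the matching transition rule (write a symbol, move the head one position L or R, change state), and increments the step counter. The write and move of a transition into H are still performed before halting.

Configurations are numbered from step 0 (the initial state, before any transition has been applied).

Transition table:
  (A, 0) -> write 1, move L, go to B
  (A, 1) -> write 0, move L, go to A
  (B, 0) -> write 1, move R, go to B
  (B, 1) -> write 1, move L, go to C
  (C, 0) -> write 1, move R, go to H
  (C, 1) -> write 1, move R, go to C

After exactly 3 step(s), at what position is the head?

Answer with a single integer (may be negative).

Answer: -1

Derivation:
Step 1: in state A at pos 0, read 0 -> (A,0)->write 1,move L,goto B. Now: state=B, head=-1, tape[-2..1]=0010 (head:  ^)
Step 2: in state B at pos -1, read 0 -> (B,0)->write 1,move R,goto B. Now: state=B, head=0, tape[-2..1]=0110 (head:   ^)
Step 3: in state B at pos 0, read 1 -> (B,1)->write 1,move L,goto C. Now: state=C, head=-1, tape[-2..1]=0110 (head:  ^)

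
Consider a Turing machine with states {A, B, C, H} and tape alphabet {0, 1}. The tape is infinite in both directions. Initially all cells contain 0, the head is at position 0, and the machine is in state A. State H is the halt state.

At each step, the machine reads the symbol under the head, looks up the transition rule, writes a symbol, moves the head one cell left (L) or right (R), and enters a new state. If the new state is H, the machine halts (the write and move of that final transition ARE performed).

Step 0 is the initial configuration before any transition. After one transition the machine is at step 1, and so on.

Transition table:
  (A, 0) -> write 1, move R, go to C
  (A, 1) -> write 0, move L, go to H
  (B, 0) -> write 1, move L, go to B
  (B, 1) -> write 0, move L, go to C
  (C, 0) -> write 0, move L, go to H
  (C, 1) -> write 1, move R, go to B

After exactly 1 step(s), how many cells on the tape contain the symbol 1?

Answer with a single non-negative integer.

Answer: 1

Derivation:
Step 1: in state A at pos 0, read 0 -> (A,0)->write 1,move R,goto C. Now: state=C, head=1, tape[-1..2]=0100 (head:   ^)
Cells containing 1 after step 1: {0} -> 1 cell(s)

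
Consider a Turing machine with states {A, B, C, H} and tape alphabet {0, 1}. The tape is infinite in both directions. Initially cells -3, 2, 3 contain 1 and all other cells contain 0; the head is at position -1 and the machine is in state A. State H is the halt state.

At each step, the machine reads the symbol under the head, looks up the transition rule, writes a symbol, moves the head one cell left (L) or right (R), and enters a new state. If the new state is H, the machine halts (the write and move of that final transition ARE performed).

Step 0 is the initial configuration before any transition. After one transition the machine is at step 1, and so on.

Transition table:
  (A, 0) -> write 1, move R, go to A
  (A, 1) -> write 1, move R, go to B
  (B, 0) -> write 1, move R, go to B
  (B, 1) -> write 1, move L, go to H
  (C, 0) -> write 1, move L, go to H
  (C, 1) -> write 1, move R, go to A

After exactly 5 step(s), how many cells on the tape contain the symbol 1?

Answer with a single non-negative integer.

Step 1: in state A at pos -1, read 0 -> (A,0)->write 1,move R,goto A. Now: state=A, head=0, tape[-4..4]=010100110 (head:     ^)
Step 2: in state A at pos 0, read 0 -> (A,0)->write 1,move R,goto A. Now: state=A, head=1, tape[-4..4]=010110110 (head:      ^)
Step 3: in state A at pos 1, read 0 -> (A,0)->write 1,move R,goto A. Now: state=A, head=2, tape[-4..4]=010111110 (head:       ^)
Step 4: in state A at pos 2, read 1 -> (A,1)->write 1,move R,goto B. Now: state=B, head=3, tape[-4..4]=010111110 (head:        ^)
Step 5: in state B at pos 3, read 1 -> (B,1)->write 1,move L,goto H. Now: state=H, head=2, tape[-4..4]=010111110 (head:       ^)
Cells containing 1 after step 5: {-3, -1, 0, 1, 2, 3} -> 6 cell(s)

Answer: 6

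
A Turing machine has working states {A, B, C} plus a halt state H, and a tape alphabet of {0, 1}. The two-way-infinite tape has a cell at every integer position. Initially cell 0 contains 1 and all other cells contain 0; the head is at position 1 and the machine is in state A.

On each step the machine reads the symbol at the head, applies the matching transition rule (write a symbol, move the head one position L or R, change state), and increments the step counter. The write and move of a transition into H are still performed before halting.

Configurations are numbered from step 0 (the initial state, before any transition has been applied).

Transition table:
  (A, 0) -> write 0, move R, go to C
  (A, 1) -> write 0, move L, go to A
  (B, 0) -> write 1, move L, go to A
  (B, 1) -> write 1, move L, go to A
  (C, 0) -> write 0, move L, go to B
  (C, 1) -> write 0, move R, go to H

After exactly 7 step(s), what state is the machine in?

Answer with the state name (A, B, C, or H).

Answer: A

Derivation:
Step 1: in state A at pos 1, read 0 -> (A,0)->write 0,move R,goto C. Now: state=C, head=2, tape[-1..3]=01000 (head:    ^)
Step 2: in state C at pos 2, read 0 -> (C,0)->write 0,move L,goto B. Now: state=B, head=1, tape[-1..3]=01000 (head:   ^)
Step 3: in state B at pos 1, read 0 -> (B,0)->write 1,move L,goto A. Now: state=A, head=0, tape[-1..3]=01100 (head:  ^)
Step 4: in state A at pos 0, read 1 -> (A,1)->write 0,move L,goto A. Now: state=A, head=-1, tape[-2..3]=000100 (head:  ^)
Step 5: in state A at pos -1, read 0 -> (A,0)->write 0,move R,goto C. Now: state=C, head=0, tape[-2..3]=000100 (head:   ^)
Step 6: in state C at pos 0, read 0 -> (C,0)->write 0,move L,goto B. Now: state=B, head=-1, tape[-2..3]=000100 (head:  ^)
Step 7: in state B at pos -1, read 0 -> (B,0)->write 1,move L,goto A. Now: state=A, head=-2, tape[-3..3]=0010100 (head:  ^)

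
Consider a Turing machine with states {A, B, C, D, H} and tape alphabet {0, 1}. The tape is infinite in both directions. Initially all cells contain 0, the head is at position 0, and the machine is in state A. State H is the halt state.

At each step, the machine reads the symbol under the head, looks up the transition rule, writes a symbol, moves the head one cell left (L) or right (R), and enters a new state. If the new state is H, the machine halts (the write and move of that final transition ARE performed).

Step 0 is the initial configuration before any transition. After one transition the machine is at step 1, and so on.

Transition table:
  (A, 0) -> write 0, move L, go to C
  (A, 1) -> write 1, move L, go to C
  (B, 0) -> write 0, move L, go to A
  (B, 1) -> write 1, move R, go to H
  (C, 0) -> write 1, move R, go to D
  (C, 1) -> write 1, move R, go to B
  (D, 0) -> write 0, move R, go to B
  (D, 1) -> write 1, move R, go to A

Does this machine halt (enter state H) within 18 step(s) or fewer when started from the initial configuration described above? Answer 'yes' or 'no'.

Step 1: in state A at pos 0, read 0 -> (A,0)->write 0,move L,goto C. Now: state=C, head=-1, tape[-2..1]=0000 (head:  ^)
Step 2: in state C at pos -1, read 0 -> (C,0)->write 1,move R,goto D. Now: state=D, head=0, tape[-2..1]=0100 (head:   ^)
Step 3: in state D at pos 0, read 0 -> (D,0)->write 0,move R,goto B. Now: state=B, head=1, tape[-2..2]=01000 (head:    ^)
Step 4: in state B at pos 1, read 0 -> (B,0)->write 0,move L,goto A. Now: state=A, head=0, tape[-2..2]=01000 (head:   ^)
Step 5: in state A at pos 0, read 0 -> (A,0)->write 0,move L,goto C. Now: state=C, head=-1, tape[-2..2]=01000 (head:  ^)
Step 6: in state C at pos -1, read 1 -> (C,1)->write 1,move R,goto B. Now: state=B, head=0, tape[-2..2]=01000 (head:   ^)
Step 7: in state B at pos 0, read 0 -> (B,0)->write 0,move L,goto A. Now: state=A, head=-1, tape[-2..2]=01000 (head:  ^)
Step 8: in state A at pos -1, read 1 -> (A,1)->write 1,move L,goto C. Now: state=C, head=-2, tape[-3..2]=001000 (head:  ^)
Step 9: in state C at pos -2, read 0 -> (C,0)->write 1,move R,goto D. Now: state=D, head=-1, tape[-3..2]=011000 (head:   ^)
Step 10: in state D at pos -1, read 1 -> (D,1)->write 1,move R,goto A. Now: state=A, head=0, tape[-3..2]=011000 (head:    ^)
Step 11: in state A at pos 0, read 0 -> (A,0)->write 0,move L,goto C. Now: state=C, head=-1, tape[-3..2]=011000 (head:   ^)
Step 12: in state C at pos -1, read 1 -> (C,1)->write 1,move R,goto B. Now: state=B, head=0, tape[-3..2]=011000 (head:    ^)
Step 13: in state B at pos 0, read 0 -> (B,0)->write 0,move L,goto A. Now: state=A, head=-1, tape[-3..2]=011000 (head:   ^)
Step 14: in state A at pos -1, read 1 -> (A,1)->write 1,move L,goto C. Now: state=C, head=-2, tape[-3..2]=011000 (head:  ^)
Step 15: in state C at pos -2, read 1 -> (C,1)->write 1,move R,goto B. Now: state=B, head=-1, tape[-3..2]=011000 (head:   ^)
Step 16: in state B at pos -1, read 1 -> (B,1)->write 1,move R,goto H. Now: state=H, head=0, tape[-3..2]=011000 (head:    ^)
State H reached at step 16; 16 <= 18 -> yes

Answer: yes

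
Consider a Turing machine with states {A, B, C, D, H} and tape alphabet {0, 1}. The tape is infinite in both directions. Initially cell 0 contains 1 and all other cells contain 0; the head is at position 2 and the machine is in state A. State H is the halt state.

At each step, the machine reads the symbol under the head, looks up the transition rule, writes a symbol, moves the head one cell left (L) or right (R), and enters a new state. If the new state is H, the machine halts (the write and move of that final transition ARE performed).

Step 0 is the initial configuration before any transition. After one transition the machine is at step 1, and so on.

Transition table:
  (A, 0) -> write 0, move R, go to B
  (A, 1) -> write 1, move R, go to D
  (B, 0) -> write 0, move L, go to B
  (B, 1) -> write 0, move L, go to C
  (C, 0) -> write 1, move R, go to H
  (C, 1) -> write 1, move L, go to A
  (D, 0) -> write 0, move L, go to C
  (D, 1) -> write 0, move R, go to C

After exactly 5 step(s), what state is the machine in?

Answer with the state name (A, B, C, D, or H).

Answer: C

Derivation:
Step 1: in state A at pos 2, read 0 -> (A,0)->write 0,move R,goto B. Now: state=B, head=3, tape[-1..4]=010000 (head:     ^)
Step 2: in state B at pos 3, read 0 -> (B,0)->write 0,move L,goto B. Now: state=B, head=2, tape[-1..4]=010000 (head:    ^)
Step 3: in state B at pos 2, read 0 -> (B,0)->write 0,move L,goto B. Now: state=B, head=1, tape[-1..4]=010000 (head:   ^)
Step 4: in state B at pos 1, read 0 -> (B,0)->write 0,move L,goto B. Now: state=B, head=0, tape[-1..4]=010000 (head:  ^)
Step 5: in state B at pos 0, read 1 -> (B,1)->write 0,move L,goto C. Now: state=C, head=-1, tape[-2..4]=0000000 (head:  ^)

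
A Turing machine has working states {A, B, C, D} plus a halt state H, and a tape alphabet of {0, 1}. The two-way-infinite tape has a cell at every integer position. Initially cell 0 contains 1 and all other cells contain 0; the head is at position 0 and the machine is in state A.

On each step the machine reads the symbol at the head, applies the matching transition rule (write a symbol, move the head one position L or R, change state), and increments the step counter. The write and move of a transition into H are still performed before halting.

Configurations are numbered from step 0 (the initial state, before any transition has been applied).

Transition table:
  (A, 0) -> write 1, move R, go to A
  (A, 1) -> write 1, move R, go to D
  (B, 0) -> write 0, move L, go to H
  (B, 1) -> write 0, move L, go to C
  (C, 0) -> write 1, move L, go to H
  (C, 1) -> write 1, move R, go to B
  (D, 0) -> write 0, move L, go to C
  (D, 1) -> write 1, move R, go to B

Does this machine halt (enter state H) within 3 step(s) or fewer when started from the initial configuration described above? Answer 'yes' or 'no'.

Answer: no

Derivation:
Step 1: in state A at pos 0, read 1 -> (A,1)->write 1,move R,goto D. Now: state=D, head=1, tape[-1..2]=0100 (head:   ^)
Step 2: in state D at pos 1, read 0 -> (D,0)->write 0,move L,goto C. Now: state=C, head=0, tape[-1..2]=0100 (head:  ^)
Step 3: in state C at pos 0, read 1 -> (C,1)->write 1,move R,goto B. Now: state=B, head=1, tape[-1..2]=0100 (head:   ^)
After 3 step(s): state = B (not H) -> not halted within 3 -> no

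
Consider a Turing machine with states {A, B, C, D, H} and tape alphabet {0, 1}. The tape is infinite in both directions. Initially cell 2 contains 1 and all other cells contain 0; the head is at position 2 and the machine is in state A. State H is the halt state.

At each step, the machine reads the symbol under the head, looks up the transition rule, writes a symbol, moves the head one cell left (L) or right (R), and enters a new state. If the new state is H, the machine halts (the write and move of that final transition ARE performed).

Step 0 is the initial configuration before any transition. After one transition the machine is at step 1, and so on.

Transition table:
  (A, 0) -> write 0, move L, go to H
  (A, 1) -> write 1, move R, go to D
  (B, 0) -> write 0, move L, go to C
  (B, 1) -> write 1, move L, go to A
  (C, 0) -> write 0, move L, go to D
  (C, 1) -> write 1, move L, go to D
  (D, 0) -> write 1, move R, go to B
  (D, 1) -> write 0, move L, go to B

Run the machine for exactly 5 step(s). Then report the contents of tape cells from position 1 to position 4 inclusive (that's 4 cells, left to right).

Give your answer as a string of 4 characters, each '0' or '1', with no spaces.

Step 1: in state A at pos 2, read 1 -> (A,1)->write 1,move R,goto D. Now: state=D, head=3, tape[1..4]=0100 (head:   ^)
Step 2: in state D at pos 3, read 0 -> (D,0)->write 1,move R,goto B. Now: state=B, head=4, tape[1..5]=01100 (head:    ^)
Step 3: in state B at pos 4, read 0 -> (B,0)->write 0,move L,goto C. Now: state=C, head=3, tape[1..5]=01100 (head:   ^)
Step 4: in state C at pos 3, read 1 -> (C,1)->write 1,move L,goto D. Now: state=D, head=2, tape[1..5]=01100 (head:  ^)
Step 5: in state D at pos 2, read 1 -> (D,1)->write 0,move L,goto B. Now: state=B, head=1, tape[0..5]=000100 (head:  ^)

Answer: 0010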